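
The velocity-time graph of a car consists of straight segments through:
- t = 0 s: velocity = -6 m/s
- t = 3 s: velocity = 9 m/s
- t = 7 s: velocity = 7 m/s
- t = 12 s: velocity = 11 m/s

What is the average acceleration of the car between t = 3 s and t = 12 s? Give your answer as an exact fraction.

2/9 m/s²

Average acceleration = Δv/Δt = (11 − 9)/(12 − 3) = 2/9 m/s².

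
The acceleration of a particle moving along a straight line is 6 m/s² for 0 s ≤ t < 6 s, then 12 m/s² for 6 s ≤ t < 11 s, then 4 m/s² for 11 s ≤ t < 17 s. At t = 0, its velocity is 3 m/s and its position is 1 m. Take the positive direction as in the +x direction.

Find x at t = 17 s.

1138 m

On each constant-a segment, Δv = aΔt and Δx = v₀Δt + ½aΔt²; chain segment to segment.
0–6 s: v starts 3 m/s; Δx = 3·6 + ½·6·6² = 126 m; v ends 39 m/s.
6–11 s: v starts 39 m/s; Δx = 39·5 + ½·12·5² = 345 m; v ends 99 m/s.
11–17 s: v starts 99 m/s; Δx = 99·6 + ½·4·6² = 666 m; v ends 123 m/s.
x(17) = 1 + Σ Δx = 1138 m.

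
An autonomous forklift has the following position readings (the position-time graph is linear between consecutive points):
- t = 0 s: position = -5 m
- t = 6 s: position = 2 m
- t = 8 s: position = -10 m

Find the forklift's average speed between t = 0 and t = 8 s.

2.375 m/s

Average speed = (total path length)/(elapsed time); on a piecewise-linear x-t graph the path length is Σ|Δx|.
0–6 s: |Δx| = |2 − -5| = 7 m
6–8 s: |Δx| = |-10 − 2| = 12 m
Total path = 19 m; average speed = 19/8 = 2.375 m/s.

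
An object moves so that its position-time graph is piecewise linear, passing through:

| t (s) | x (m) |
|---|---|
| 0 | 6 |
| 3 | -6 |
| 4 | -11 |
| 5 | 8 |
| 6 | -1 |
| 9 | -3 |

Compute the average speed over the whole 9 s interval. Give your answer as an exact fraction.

47/9 m/s

Average speed = (total path length)/(elapsed time); on a piecewise-linear x-t graph the path length is Σ|Δx|.
0–3 s: |Δx| = |-6 − 6| = 12 m
3–4 s: |Δx| = |-11 − -6| = 5 m
4–5 s: |Δx| = |8 − -11| = 19 m
5–6 s: |Δx| = |-1 − 8| = 9 m
6–9 s: |Δx| = |-3 − -1| = 2 m
Total path = 47 m; average speed = 47/9 = 47/9 m/s.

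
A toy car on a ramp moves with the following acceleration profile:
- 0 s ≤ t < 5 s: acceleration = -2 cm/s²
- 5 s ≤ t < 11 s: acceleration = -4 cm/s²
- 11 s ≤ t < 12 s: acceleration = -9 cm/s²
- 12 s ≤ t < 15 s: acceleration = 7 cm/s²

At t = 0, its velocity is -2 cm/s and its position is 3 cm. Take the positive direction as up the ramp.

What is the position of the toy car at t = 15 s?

-320 cm

On each constant-a segment, Δv = aΔt and Δx = v₀Δt + ½aΔt²; chain segment to segment.
0–5 s: v starts -2 cm/s; Δx = -2·5 + ½·-2·5² = -35 cm; v ends -12 cm/s.
5–11 s: v starts -12 cm/s; Δx = -12·6 + ½·-4·6² = -144 cm; v ends -36 cm/s.
11–12 s: v starts -36 cm/s; Δx = -36·1 + ½·-9·1² = -40.5 cm; v ends -45 cm/s.
12–15 s: v starts -45 cm/s; Δx = -45·3 + ½·7·3² = -103.5 cm; v ends -24 cm/s.
x(15) = 3 + Σ Δx = -320 cm.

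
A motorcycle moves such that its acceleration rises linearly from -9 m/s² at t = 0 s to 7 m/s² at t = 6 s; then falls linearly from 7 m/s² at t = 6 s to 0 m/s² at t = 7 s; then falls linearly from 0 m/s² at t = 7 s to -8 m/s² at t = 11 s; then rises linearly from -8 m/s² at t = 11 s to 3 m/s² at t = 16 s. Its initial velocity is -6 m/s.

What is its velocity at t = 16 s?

Δv equals the area under the a-t graph; then v = v₀ + Δv.
0–6 s: ½(-9 + 7)(6) = -6 m/s
6–7 s: ½(7 + 0)(1) = 3.5 m/s
7–11 s: ½(0 + -8)(4) = -16 m/s
11–16 s: ½(-8 + 3)(5) = -12.5 m/s
Δv = -31 m/s, so v(16) = -6 + (-31) = -37 m/s.

-37 m/s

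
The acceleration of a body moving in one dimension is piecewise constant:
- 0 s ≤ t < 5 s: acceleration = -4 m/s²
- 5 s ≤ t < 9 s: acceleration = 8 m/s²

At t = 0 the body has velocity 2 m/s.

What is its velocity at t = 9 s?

Δv equals the area under the a-t graph; then v = v₀ + Δv.
0–5 s: -4 × 5 = -20 m/s
5–9 s: 8 × 4 = 32 m/s
Δv = 12 m/s, so v(9) = 2 + (12) = 14 m/s.

14 m/s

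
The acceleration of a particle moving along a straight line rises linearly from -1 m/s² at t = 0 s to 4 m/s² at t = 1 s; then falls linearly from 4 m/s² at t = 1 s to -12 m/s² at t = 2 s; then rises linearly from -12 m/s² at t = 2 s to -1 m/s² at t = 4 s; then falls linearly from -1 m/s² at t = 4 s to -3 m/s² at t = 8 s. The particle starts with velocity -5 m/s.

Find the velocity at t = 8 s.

Δv equals the area under the a-t graph; then v = v₀ + Δv.
0–1 s: ½(-1 + 4)(1) = 1.5 m/s
1–2 s: ½(4 + -12)(1) = -4 m/s
2–4 s: ½(-12 + -1)(2) = -13 m/s
4–8 s: ½(-1 + -3)(4) = -8 m/s
Δv = -23.5 m/s, so v(8) = -5 + (-23.5) = -28.5 m/s.

-28.5 m/s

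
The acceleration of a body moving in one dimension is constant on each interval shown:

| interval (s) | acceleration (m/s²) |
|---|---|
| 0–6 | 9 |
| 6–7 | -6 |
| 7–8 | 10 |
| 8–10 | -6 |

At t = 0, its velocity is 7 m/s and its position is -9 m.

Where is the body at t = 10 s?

431 m

On each constant-a segment, Δv = aΔt and Δx = v₀Δt + ½aΔt²; chain segment to segment.
0–6 s: v starts 7 m/s; Δx = 7·6 + ½·9·6² = 204 m; v ends 61 m/s.
6–7 s: v starts 61 m/s; Δx = 61·1 + ½·-6·1² = 58 m; v ends 55 m/s.
7–8 s: v starts 55 m/s; Δx = 55·1 + ½·10·1² = 60 m; v ends 65 m/s.
8–10 s: v starts 65 m/s; Δx = 65·2 + ½·-6·2² = 118 m; v ends 53 m/s.
x(10) = -9 + Σ Δx = 431 m.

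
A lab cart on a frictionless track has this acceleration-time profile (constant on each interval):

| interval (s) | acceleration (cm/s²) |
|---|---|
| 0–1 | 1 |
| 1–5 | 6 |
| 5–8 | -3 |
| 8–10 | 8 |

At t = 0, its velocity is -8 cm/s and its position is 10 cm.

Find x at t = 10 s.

92 cm

On each constant-a segment, Δv = aΔt and Δx = v₀Δt + ½aΔt²; chain segment to segment.
0–1 s: v starts -8 cm/s; Δx = -8·1 + ½·1·1² = -7.5 cm; v ends -7 cm/s.
1–5 s: v starts -7 cm/s; Δx = -7·4 + ½·6·4² = 20 cm; v ends 17 cm/s.
5–8 s: v starts 17 cm/s; Δx = 17·3 + ½·-3·3² = 37.5 cm; v ends 8 cm/s.
8–10 s: v starts 8 cm/s; Δx = 8·2 + ½·8·2² = 32 cm; v ends 24 cm/s.
x(10) = 10 + Σ Δx = 92 cm.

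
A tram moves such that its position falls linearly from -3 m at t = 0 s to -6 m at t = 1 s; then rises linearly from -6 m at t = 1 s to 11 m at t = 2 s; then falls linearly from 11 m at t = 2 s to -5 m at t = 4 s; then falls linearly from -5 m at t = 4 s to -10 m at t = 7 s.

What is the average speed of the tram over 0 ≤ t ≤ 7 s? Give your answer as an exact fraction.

41/7 m/s

Average speed = (total path length)/(elapsed time); on a piecewise-linear x-t graph the path length is Σ|Δx|.
0–1 s: |Δx| = |-6 − -3| = 3 m
1–2 s: |Δx| = |11 − -6| = 17 m
2–4 s: |Δx| = |-5 − 11| = 16 m
4–7 s: |Δx| = |-10 − -5| = 5 m
Total path = 41 m; average speed = 41/7 = 41/7 m/s.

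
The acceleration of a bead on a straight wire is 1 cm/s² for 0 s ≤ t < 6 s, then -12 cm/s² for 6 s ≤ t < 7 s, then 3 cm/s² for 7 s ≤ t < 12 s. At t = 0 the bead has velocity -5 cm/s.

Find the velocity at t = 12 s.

4 cm/s

Δv equals the area under the a-t graph; then v = v₀ + Δv.
0–6 s: 1 × 6 = 6 cm/s
6–7 s: -12 × 1 = -12 cm/s
7–12 s: 3 × 5 = 15 cm/s
Δv = 9 cm/s, so v(12) = -5 + (9) = 4 cm/s.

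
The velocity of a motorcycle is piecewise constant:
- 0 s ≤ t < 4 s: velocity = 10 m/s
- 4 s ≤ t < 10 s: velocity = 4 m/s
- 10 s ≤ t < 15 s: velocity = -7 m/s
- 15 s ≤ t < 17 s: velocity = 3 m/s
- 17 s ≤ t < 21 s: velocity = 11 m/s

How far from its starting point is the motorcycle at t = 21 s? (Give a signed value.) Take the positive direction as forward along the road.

Net displacement equals the area under the velocity-time graph (areas below the axis count negative).
0–4 s: 10 × 4 = 40 m
4–10 s: 4 × 6 = 24 m
10–15 s: -7 × 5 = -35 m
15–17 s: 3 × 2 = 6 m
17–21 s: 11 × 4 = 44 m
Net displacement = 79 m

79 m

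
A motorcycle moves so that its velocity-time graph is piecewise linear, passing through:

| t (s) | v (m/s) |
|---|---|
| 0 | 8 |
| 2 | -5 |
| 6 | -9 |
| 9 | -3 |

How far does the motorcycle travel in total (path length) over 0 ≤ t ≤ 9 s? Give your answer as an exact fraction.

Distance (not displacement) is the total path length: add the absolute areas under v-t.
0–2 s: v = 0 at t = 16/13 s; triangle areas 64/13 + 25/13 = 89/13 m
2–6 s: |½(-5 + -9)(4)| = 28 m
6–9 s: |½(-9 + -3)(3)| = 18 m
Total distance = 687/13 m

687/13 m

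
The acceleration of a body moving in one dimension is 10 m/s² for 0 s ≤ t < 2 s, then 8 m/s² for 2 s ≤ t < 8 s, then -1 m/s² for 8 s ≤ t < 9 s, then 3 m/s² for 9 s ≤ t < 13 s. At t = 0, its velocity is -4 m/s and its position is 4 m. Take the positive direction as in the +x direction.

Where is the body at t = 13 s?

On each constant-a segment, Δv = aΔt and Δx = v₀Δt + ½aΔt²; chain segment to segment.
0–2 s: v starts -4 m/s; Δx = -4·2 + ½·10·2² = 12 m; v ends 16 m/s.
2–8 s: v starts 16 m/s; Δx = 16·6 + ½·8·6² = 240 m; v ends 64 m/s.
8–9 s: v starts 64 m/s; Δx = 64·1 + ½·-1·1² = 63.5 m; v ends 63 m/s.
9–13 s: v starts 63 m/s; Δx = 63·4 + ½·3·4² = 276 m; v ends 75 m/s.
x(13) = 4 + Σ Δx = 595.5 m.

595.5 m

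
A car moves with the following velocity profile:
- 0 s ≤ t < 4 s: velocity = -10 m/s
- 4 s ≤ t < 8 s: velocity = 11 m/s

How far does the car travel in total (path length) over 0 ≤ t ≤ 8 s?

Total distance travelled is ∫|v| dt — sum the magnitudes of each area piece.
0–4 s: |-10| × 4 = 40 m
4–8 s: |11| × 4 = 44 m
Total distance = 84 m

84 m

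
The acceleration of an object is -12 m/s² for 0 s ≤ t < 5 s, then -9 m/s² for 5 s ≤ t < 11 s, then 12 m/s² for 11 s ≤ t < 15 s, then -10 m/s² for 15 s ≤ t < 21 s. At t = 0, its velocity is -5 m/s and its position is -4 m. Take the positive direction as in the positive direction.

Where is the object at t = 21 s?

-1717 m

On each constant-a segment, Δv = aΔt and Δx = v₀Δt + ½aΔt²; chain segment to segment.
0–5 s: v starts -5 m/s; Δx = -5·5 + ½·-12·5² = -175 m; v ends -65 m/s.
5–11 s: v starts -65 m/s; Δx = -65·6 + ½·-9·6² = -552 m; v ends -119 m/s.
11–15 s: v starts -119 m/s; Δx = -119·4 + ½·12·4² = -380 m; v ends -71 m/s.
15–21 s: v starts -71 m/s; Δx = -71·6 + ½·-10·6² = -606 m; v ends -131 m/s.
x(21) = -4 + Σ Δx = -1717 m.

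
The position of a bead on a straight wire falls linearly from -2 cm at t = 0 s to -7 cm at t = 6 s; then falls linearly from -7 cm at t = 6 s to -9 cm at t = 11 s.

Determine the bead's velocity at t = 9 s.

-0.4 cm/s

Velocity is the slope of the x-t graph on 6–11 s: (-9 − -7)/(11 − 6) = -0.4 cm/s.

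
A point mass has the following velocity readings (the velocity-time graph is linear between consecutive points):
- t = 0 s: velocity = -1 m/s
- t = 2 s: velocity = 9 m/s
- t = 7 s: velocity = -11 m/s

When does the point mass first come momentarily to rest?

t = 0.2 s

v changes sign on 0–2 s (from -1 to 9); the graph is linear there, so v = 0 at t = 0 + (1)·(2 − 0)/(9 − -1) = 0.2 s.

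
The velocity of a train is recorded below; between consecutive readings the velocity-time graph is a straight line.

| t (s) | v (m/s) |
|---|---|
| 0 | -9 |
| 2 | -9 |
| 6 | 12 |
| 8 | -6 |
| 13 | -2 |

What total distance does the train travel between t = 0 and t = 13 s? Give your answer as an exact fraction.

486/7 m

Distance (not displacement) is the total path length: add the absolute areas under v-t.
0–2 s: |-9| × 2 = 18 m
2–6 s: v = 0 at t = 26/7 s; triangle areas 54/7 + 96/7 = 150/7 m
6–8 s: v = 0 at t = 22/3 s; triangle areas 8 + 2 = 10 m
8–13 s: |½(-6 + -2)(5)| = 20 m
Total distance = 486/7 m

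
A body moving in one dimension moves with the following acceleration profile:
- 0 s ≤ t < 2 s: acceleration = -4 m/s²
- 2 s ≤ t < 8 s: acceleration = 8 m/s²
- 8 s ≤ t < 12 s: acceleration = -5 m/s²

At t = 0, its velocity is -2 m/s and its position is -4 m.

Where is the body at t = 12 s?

On each constant-a segment, Δv = aΔt and Δx = v₀Δt + ½aΔt²; chain segment to segment.
0–2 s: v starts -2 m/s; Δx = -2·2 + ½·-4·2² = -12 m; v ends -10 m/s.
2–8 s: v starts -10 m/s; Δx = -10·6 + ½·8·6² = 84 m; v ends 38 m/s.
8–12 s: v starts 38 m/s; Δx = 38·4 + ½·-5·4² = 112 m; v ends 18 m/s.
x(12) = -4 + Σ Δx = 180 m.

180 m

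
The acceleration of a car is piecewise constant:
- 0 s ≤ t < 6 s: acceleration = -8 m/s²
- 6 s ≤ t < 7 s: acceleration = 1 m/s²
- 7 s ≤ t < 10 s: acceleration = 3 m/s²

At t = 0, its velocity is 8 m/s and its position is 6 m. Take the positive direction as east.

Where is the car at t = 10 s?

-233 m

On each constant-a segment, Δv = aΔt and Δx = v₀Δt + ½aΔt²; chain segment to segment.
0–6 s: v starts 8 m/s; Δx = 8·6 + ½·-8·6² = -96 m; v ends -40 m/s.
6–7 s: v starts -40 m/s; Δx = -40·1 + ½·1·1² = -39.5 m; v ends -39 m/s.
7–10 s: v starts -39 m/s; Δx = -39·3 + ½·3·3² = -103.5 m; v ends -30 m/s.
x(10) = 6 + Σ Δx = -233 m.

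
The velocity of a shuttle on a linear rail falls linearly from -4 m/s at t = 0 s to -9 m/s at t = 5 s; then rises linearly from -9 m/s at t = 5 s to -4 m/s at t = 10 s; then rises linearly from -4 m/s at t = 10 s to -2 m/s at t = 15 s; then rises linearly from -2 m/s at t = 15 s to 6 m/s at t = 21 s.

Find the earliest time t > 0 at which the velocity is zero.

t = 16.5 s

v changes sign on 15–21 s (from -2 to 6); the graph is linear there, so v = 0 at t = 15 + (2)·(21 − 15)/(6 − -2) = 16.5 s.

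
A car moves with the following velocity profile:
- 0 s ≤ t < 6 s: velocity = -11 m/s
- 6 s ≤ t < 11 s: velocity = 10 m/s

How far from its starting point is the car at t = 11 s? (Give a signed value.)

Net displacement equals the area under the velocity-time graph (areas below the axis count negative).
0–6 s: -11 × 6 = -66 m
6–11 s: 10 × 5 = 50 m
Net displacement = -16 m

-16 m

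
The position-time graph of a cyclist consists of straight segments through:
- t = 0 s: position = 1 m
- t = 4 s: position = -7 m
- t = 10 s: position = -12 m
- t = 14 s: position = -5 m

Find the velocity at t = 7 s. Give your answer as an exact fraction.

Velocity is the slope of the x-t graph on 4–10 s: (-12 − -7)/(10 − 4) = -5/6 m/s.

-5/6 m/s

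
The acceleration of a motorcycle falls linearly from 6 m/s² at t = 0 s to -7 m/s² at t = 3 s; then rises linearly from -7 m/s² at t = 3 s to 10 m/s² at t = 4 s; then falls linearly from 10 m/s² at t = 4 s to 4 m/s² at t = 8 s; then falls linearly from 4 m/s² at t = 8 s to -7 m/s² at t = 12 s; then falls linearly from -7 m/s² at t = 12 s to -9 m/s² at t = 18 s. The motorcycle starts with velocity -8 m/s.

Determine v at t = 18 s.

Δv equals the area under the a-t graph; then v = v₀ + Δv.
0–3 s: ½(6 + -7)(3) = -1.5 m/s
3–4 s: ½(-7 + 10)(1) = 1.5 m/s
4–8 s: ½(10 + 4)(4) = 28 m/s
8–12 s: ½(4 + -7)(4) = -6 m/s
12–18 s: ½(-7 + -9)(6) = -48 m/s
Δv = -26 m/s, so v(18) = -8 + (-26) = -34 m/s.

-34 m/s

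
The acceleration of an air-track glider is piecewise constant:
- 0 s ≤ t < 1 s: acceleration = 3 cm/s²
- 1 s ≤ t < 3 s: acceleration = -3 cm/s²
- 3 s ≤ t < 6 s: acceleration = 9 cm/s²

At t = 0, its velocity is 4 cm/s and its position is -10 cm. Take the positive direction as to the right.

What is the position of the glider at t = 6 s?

On each constant-a segment, Δv = aΔt and Δx = v₀Δt + ½aΔt²; chain segment to segment.
0–1 s: v starts 4 cm/s; Δx = 4·1 + ½·3·1² = 5.5 cm; v ends 7 cm/s.
1–3 s: v starts 7 cm/s; Δx = 7·2 + ½·-3·2² = 8 cm; v ends 1 cm/s.
3–6 s: v starts 1 cm/s; Δx = 1·3 + ½·9·3² = 43.5 cm; v ends 28 cm/s.
x(6) = -10 + Σ Δx = 47 cm.

47 cm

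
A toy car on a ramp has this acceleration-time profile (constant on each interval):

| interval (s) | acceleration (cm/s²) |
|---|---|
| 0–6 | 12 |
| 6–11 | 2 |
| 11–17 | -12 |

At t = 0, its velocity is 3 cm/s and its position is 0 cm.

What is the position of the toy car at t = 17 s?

928 cm

On each constant-a segment, Δv = aΔt and Δx = v₀Δt + ½aΔt²; chain segment to segment.
0–6 s: v starts 3 cm/s; Δx = 3·6 + ½·12·6² = 234 cm; v ends 75 cm/s.
6–11 s: v starts 75 cm/s; Δx = 75·5 + ½·2·5² = 400 cm; v ends 85 cm/s.
11–17 s: v starts 85 cm/s; Δx = 85·6 + ½·-12·6² = 294 cm; v ends 13 cm/s.
x(17) = 0 + Σ Δx = 928 cm.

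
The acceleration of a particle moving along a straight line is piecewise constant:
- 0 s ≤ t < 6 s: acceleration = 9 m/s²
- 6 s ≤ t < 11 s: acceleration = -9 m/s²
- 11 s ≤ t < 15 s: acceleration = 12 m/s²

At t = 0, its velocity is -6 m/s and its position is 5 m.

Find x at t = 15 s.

366.5 m

On each constant-a segment, Δv = aΔt and Δx = v₀Δt + ½aΔt²; chain segment to segment.
0–6 s: v starts -6 m/s; Δx = -6·6 + ½·9·6² = 126 m; v ends 48 m/s.
6–11 s: v starts 48 m/s; Δx = 48·5 + ½·-9·5² = 127.5 m; v ends 3 m/s.
11–15 s: v starts 3 m/s; Δx = 3·4 + ½·12·4² = 108 m; v ends 51 m/s.
x(15) = 5 + Σ Δx = 366.5 m.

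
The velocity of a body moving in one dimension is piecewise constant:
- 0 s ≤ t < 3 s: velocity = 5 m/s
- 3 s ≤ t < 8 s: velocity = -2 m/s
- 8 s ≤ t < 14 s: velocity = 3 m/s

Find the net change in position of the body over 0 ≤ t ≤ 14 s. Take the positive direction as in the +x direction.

Displacement is the signed area under the v-t curve.
0–3 s: 5 × 3 = 15 m
3–8 s: -2 × 5 = -10 m
8–14 s: 3 × 6 = 18 m
Net displacement = 23 m

23 m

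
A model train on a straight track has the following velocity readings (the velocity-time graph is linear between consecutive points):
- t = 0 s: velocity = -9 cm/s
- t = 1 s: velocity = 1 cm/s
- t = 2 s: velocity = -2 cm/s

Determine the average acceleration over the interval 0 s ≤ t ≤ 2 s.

3.5 cm/s²

Average acceleration = Δv/Δt = (-2 − -9)/(2 − 0) = 3.5 cm/s².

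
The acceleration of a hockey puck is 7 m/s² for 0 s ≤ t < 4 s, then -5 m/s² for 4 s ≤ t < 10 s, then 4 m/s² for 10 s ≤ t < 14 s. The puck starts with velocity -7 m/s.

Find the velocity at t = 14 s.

Δv equals the area under the a-t graph; then v = v₀ + Δv.
0–4 s: 7 × 4 = 28 m/s
4–10 s: -5 × 6 = -30 m/s
10–14 s: 4 × 4 = 16 m/s
Δv = 14 m/s, so v(14) = -7 + (14) = 7 m/s.

7 m/s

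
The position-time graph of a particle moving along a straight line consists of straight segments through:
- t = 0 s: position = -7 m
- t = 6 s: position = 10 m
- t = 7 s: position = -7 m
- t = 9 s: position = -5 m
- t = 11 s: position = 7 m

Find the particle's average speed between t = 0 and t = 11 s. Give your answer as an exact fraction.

48/11 m/s

Average speed = (total path length)/(elapsed time); on a piecewise-linear x-t graph the path length is Σ|Δx|.
0–6 s: |Δx| = |10 − -7| = 17 m
6–7 s: |Δx| = |-7 − 10| = 17 m
7–9 s: |Δx| = |-5 − -7| = 2 m
9–11 s: |Δx| = |7 − -5| = 12 m
Total path = 48 m; average speed = 48/11 = 48/11 m/s.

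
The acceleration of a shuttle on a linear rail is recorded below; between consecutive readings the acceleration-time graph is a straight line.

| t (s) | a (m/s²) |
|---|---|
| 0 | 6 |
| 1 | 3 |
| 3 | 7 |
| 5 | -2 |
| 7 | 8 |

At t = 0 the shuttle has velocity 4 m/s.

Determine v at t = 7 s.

Δv equals the area under the a-t graph; then v = v₀ + Δv.
0–1 s: ½(6 + 3)(1) = 4.5 m/s
1–3 s: ½(3 + 7)(2) = 10 m/s
3–5 s: ½(7 + -2)(2) = 5 m/s
5–7 s: ½(-2 + 8)(2) = 6 m/s
Δv = 25.5 m/s, so v(7) = 4 + (25.5) = 29.5 m/s.

29.5 m/s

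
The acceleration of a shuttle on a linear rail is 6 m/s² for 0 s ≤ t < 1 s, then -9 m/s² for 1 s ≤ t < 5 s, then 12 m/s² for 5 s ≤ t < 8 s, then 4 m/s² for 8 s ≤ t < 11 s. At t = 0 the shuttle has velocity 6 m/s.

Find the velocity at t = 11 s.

24 m/s

Δv equals the area under the a-t graph; then v = v₀ + Δv.
0–1 s: 6 × 1 = 6 m/s
1–5 s: -9 × 4 = -36 m/s
5–8 s: 12 × 3 = 36 m/s
8–11 s: 4 × 3 = 12 m/s
Δv = 18 m/s, so v(11) = 6 + (18) = 24 m/s.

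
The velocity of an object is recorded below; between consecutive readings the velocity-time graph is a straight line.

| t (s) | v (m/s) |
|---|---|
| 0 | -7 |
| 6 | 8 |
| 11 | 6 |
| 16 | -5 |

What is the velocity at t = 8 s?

7.2 m/s

On 6–11 s the graph is linear from 8 to 6 m/s: v(8) = 8 + (6 − 8)·(8 − 6)/(11 − 6) = 7.2 m/s.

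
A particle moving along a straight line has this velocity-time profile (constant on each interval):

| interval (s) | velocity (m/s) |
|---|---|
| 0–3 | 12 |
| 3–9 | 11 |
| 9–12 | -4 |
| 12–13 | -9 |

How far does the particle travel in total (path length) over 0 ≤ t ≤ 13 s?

123 m

Distance (not displacement) is the total path length: add the absolute areas under v-t.
0–3 s: |12| × 3 = 36 m
3–9 s: |11| × 6 = 66 m
9–12 s: |-4| × 3 = 12 m
12–13 s: |-9| × 1 = 9 m
Total distance = 123 m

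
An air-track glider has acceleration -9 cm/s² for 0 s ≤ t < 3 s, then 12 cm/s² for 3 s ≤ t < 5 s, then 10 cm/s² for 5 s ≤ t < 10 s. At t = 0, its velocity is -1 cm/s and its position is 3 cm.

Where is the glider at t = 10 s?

32.5 cm

On each constant-a segment, Δv = aΔt and Δx = v₀Δt + ½aΔt²; chain segment to segment.
0–3 s: v starts -1 cm/s; Δx = -1·3 + ½·-9·3² = -43.5 cm; v ends -28 cm/s.
3–5 s: v starts -28 cm/s; Δx = -28·2 + ½·12·2² = -32 cm; v ends -4 cm/s.
5–10 s: v starts -4 cm/s; Δx = -4·5 + ½·10·5² = 105 cm; v ends 46 cm/s.
x(10) = 3 + Σ Δx = 32.5 cm.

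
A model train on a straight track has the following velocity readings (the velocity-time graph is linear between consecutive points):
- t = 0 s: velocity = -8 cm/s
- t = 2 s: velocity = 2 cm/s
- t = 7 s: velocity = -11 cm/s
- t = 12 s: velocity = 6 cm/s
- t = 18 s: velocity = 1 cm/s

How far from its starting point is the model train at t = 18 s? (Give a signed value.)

-20 cm

Net displacement equals the area under the velocity-time graph (areas below the axis count negative).
0–2 s: ½(-8 + 2)(2) = -6 cm
2–7 s: ½(2 + -11)(5) = -22.5 cm
7–12 s: ½(-11 + 6)(5) = -12.5 cm
12–18 s: ½(6 + 1)(6) = 21 cm
Net displacement = -20 cm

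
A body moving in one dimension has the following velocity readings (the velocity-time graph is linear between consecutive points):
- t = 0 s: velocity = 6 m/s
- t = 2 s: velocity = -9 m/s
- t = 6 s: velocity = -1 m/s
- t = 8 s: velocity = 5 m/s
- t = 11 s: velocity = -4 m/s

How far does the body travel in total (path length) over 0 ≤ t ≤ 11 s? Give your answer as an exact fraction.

1169/30 m

Total distance travelled is ∫|v| dt — sum the magnitudes of each area piece.
0–2 s: v = 0 at t = 0.8 s; triangle areas 2.4 + 5.4 = 7.8 m
2–6 s: |½(-9 + -1)(4)| = 20 m
6–8 s: v = 0 at t = 19/3 s; triangle areas 1/6 + 25/6 = 13/3 m
8–11 s: v = 0 at t = 29/3 s; triangle areas 25/6 + 8/3 = 41/6 m
Total distance = 1169/30 m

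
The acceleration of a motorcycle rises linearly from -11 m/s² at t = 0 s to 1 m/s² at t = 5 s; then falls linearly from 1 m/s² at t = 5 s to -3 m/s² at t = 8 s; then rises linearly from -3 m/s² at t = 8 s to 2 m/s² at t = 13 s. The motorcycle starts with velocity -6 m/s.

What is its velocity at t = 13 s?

Δv equals the area under the a-t graph; then v = v₀ + Δv.
0–5 s: ½(-11 + 1)(5) = -25 m/s
5–8 s: ½(1 + -3)(3) = -3 m/s
8–13 s: ½(-3 + 2)(5) = -2.5 m/s
Δv = -30.5 m/s, so v(13) = -6 + (-30.5) = -36.5 m/s.

-36.5 m/s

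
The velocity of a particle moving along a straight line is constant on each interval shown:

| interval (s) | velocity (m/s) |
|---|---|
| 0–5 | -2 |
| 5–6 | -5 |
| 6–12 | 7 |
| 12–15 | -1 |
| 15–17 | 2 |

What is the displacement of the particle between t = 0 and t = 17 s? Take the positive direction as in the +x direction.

Net displacement equals the area under the velocity-time graph (areas below the axis count negative).
0–5 s: -2 × 5 = -10 m
5–6 s: -5 × 1 = -5 m
6–12 s: 7 × 6 = 42 m
12–15 s: -1 × 3 = -3 m
15–17 s: 2 × 2 = 4 m
Net displacement = 28 m

28 m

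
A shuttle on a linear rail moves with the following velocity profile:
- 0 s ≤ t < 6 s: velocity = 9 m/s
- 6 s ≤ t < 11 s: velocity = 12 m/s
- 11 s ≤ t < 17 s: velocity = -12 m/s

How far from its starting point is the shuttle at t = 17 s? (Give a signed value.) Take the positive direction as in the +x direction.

42 m

Net displacement equals the area under the velocity-time graph (areas below the axis count negative).
0–6 s: 9 × 6 = 54 m
6–11 s: 12 × 5 = 60 m
11–17 s: -12 × 6 = -72 m
Net displacement = 42 m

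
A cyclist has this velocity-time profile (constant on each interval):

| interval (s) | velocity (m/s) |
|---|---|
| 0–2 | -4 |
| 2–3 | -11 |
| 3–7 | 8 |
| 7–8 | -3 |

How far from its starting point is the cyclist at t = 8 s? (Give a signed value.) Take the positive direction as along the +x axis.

10 m

Displacement is the signed area under the v-t curve.
0–2 s: -4 × 2 = -8 m
2–3 s: -11 × 1 = -11 m
3–7 s: 8 × 4 = 32 m
7–8 s: -3 × 1 = -3 m
Net displacement = 10 m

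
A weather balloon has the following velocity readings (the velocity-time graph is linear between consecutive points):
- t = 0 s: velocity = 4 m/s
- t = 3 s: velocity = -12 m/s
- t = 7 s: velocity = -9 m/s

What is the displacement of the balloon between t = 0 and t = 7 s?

-54 m

Displacement is the signed area under the v-t curve.
0–3 s: ½(4 + -12)(3) = -12 m
3–7 s: ½(-12 + -9)(4) = -42 m
Net displacement = -54 m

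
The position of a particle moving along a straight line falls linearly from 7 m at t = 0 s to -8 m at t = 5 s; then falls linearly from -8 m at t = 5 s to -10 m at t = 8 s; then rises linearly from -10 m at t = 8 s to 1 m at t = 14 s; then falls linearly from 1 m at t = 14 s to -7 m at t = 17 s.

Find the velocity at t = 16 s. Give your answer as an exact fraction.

-8/3 m/s

Velocity is the slope of the x-t graph on 14–17 s: (-7 − 1)/(17 − 14) = -8/3 m/s.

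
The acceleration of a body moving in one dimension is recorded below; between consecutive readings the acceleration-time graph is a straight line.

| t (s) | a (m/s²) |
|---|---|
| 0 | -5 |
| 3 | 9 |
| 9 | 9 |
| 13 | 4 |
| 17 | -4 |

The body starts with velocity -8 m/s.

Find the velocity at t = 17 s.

78 m/s

Δv equals the area under the a-t graph; then v = v₀ + Δv.
0–3 s: ½(-5 + 9)(3) = 6 m/s
3–9 s: 9 × 6 = 54 m/s
9–13 s: ½(9 + 4)(4) = 26 m/s
13–17 s: ½(4 + -4)(4) = 0 m/s
Δv = 86 m/s, so v(17) = -8 + (86) = 78 m/s.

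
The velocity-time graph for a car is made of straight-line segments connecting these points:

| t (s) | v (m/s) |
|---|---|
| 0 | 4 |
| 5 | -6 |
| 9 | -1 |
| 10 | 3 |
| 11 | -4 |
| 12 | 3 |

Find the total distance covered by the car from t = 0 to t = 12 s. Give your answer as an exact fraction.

891/28 m

Distance (not displacement) is the total path length: add the absolute areas under v-t.
0–5 s: v = 0 at t = 2 s; triangle areas 4 + 9 = 13 m
5–9 s: |½(-6 + -1)(4)| = 14 m
9–10 s: v = 0 at t = 9.25 s; triangle areas 0.125 + 1.125 = 1.25 m
10–11 s: v = 0 at t = 73/7 s; triangle areas 9/14 + 8/7 = 25/14 m
11–12 s: v = 0 at t = 81/7 s; triangle areas 8/7 + 9/14 = 25/14 m
Total distance = 891/28 m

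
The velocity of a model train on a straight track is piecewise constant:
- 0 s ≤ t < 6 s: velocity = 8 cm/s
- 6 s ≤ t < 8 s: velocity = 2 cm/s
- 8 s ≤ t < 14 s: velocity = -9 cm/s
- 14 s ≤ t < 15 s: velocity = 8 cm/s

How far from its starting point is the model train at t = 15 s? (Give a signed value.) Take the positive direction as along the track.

Displacement is the signed area under the v-t curve.
0–6 s: 8 × 6 = 48 cm
6–8 s: 2 × 2 = 4 cm
8–14 s: -9 × 6 = -54 cm
14–15 s: 8 × 1 = 8 cm
Net displacement = 6 cm

6 cm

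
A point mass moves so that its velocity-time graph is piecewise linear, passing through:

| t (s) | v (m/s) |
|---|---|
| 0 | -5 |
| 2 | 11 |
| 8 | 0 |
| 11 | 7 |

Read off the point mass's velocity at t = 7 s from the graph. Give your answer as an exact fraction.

On 2–8 s the graph is linear from 11 to 0 m/s: v(7) = 11 + (0 − 11)·(7 − 2)/(8 − 2) = 11/6 m/s.

11/6 m/s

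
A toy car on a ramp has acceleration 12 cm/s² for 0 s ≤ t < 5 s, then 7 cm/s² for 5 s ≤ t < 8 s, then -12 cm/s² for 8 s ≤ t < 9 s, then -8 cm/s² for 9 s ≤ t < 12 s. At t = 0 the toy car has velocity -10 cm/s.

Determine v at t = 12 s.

Δv equals the area under the a-t graph; then v = v₀ + Δv.
0–5 s: 12 × 5 = 60 cm/s
5–8 s: 7 × 3 = 21 cm/s
8–9 s: -12 × 1 = -12 cm/s
9–12 s: -8 × 3 = -24 cm/s
Δv = 45 cm/s, so v(12) = -10 + (45) = 35 cm/s.

35 cm/s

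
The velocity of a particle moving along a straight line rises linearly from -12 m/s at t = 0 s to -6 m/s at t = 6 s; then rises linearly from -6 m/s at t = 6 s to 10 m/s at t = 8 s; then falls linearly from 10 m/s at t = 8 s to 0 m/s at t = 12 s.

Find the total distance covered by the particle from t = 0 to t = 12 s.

Total distance travelled is ∫|v| dt — sum the magnitudes of each area piece.
0–6 s: |½(-12 + -6)(6)| = 54 m
6–8 s: v = 0 at t = 6.75 s; triangle areas 2.25 + 6.25 = 8.5 m
8–12 s: |½(10 + 0)(4)| = 20 m
Total distance = 82.5 m

82.5 m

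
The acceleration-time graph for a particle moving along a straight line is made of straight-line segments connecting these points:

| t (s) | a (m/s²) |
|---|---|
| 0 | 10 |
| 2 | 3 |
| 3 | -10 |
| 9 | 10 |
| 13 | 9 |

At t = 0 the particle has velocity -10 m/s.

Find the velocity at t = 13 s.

Δv equals the area under the a-t graph; then v = v₀ + Δv.
0–2 s: ½(10 + 3)(2) = 13 m/s
2–3 s: ½(3 + -10)(1) = -3.5 m/s
3–9 s: ½(-10 + 10)(6) = 0 m/s
9–13 s: ½(10 + 9)(4) = 38 m/s
Δv = 47.5 m/s, so v(13) = -10 + (47.5) = 37.5 m/s.

37.5 m/s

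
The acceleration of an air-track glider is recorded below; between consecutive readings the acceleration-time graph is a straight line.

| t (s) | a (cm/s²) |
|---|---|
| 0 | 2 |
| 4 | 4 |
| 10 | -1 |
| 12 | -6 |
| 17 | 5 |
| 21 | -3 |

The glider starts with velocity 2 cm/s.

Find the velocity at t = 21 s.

Δv equals the area under the a-t graph; then v = v₀ + Δv.
0–4 s: ½(2 + 4)(4) = 12 cm/s
4–10 s: ½(4 + -1)(6) = 9 cm/s
10–12 s: ½(-1 + -6)(2) = -7 cm/s
12–17 s: ½(-6 + 5)(5) = -2.5 cm/s
17–21 s: ½(5 + -3)(4) = 4 cm/s
Δv = 15.5 cm/s, so v(21) = 2 + (15.5) = 17.5 cm/s.

17.5 cm/s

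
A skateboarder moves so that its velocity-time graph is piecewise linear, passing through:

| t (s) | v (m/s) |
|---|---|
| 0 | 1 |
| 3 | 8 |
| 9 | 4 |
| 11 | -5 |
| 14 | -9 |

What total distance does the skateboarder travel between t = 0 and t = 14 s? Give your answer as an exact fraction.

1351/18 m

Distance (not displacement) is the total path length: add the absolute areas under v-t.
0–3 s: |½(1 + 8)(3)| = 13.5 m
3–9 s: |½(8 + 4)(6)| = 36 m
9–11 s: v = 0 at t = 89/9 s; triangle areas 16/9 + 25/9 = 41/9 m
11–14 s: |½(-5 + -9)(3)| = 21 m
Total distance = 1351/18 m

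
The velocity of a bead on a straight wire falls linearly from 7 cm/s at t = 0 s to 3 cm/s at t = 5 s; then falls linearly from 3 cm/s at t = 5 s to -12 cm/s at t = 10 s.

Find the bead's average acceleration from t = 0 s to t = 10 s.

Average acceleration = Δv/Δt = (-12 − 7)/(10 − 0) = -1.9 cm/s².

-1.9 cm/s²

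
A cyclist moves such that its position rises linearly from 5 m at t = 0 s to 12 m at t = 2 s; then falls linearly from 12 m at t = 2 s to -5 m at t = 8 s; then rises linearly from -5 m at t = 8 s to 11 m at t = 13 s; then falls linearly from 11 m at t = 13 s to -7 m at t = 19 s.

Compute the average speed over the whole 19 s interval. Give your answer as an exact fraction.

Average speed = (total path length)/(elapsed time); on a piecewise-linear x-t graph the path length is Σ|Δx|.
0–2 s: |Δx| = |12 − 5| = 7 m
2–8 s: |Δx| = |-5 − 12| = 17 m
8–13 s: |Δx| = |11 − -5| = 16 m
13–19 s: |Δx| = |-7 − 11| = 18 m
Total path = 58 m; average speed = 58/19 = 58/19 m/s.

58/19 m/s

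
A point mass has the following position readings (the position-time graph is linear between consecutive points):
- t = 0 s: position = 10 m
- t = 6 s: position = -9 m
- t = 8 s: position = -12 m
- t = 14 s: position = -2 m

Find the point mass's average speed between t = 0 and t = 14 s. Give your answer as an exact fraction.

Average speed = (total path length)/(elapsed time); on a piecewise-linear x-t graph the path length is Σ|Δx|.
0–6 s: |Δx| = |-9 − 10| = 19 m
6–8 s: |Δx| = |-12 − -9| = 3 m
8–14 s: |Δx| = |-2 − -12| = 10 m
Total path = 32 m; average speed = 32/14 = 16/7 m/s.

16/7 m/s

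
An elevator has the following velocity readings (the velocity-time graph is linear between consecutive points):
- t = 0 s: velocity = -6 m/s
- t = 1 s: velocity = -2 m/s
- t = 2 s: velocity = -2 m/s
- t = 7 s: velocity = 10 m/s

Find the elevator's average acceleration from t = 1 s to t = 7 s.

Average acceleration = Δv/Δt = (10 − -2)/(7 − 1) = 2 m/s².

2 m/s²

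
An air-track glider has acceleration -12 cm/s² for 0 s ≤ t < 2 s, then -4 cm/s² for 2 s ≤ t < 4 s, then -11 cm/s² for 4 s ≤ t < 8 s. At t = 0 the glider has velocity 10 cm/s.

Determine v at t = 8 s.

Δv equals the area under the a-t graph; then v = v₀ + Δv.
0–2 s: -12 × 2 = -24 cm/s
2–4 s: -4 × 2 = -8 cm/s
4–8 s: -11 × 4 = -44 cm/s
Δv = -76 cm/s, so v(8) = 10 + (-76) = -66 cm/s.

-66 cm/s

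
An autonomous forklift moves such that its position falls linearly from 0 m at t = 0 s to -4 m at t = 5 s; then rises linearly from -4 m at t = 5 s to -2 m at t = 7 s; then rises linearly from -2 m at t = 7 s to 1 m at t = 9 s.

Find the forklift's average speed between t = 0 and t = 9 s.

1 m/s

Average speed = (total path length)/(elapsed time); on a piecewise-linear x-t graph the path length is Σ|Δx|.
0–5 s: |Δx| = |-4 − 0| = 4 m
5–7 s: |Δx| = |-2 − -4| = 2 m
7–9 s: |Δx| = |1 − -2| = 3 m
Total path = 9 m; average speed = 9/9 = 1 m/s.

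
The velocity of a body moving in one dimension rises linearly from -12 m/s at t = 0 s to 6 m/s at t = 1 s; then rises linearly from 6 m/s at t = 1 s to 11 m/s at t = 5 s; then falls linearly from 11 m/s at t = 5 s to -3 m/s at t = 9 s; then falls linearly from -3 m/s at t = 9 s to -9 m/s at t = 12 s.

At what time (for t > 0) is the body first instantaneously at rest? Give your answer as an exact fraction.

v changes sign on 0–1 s (from -12 to 6); the graph is linear there, so v = 0 at t = 0 + (12)·(1 − 0)/(6 − -12) = 2/3 s.

t = 2/3 s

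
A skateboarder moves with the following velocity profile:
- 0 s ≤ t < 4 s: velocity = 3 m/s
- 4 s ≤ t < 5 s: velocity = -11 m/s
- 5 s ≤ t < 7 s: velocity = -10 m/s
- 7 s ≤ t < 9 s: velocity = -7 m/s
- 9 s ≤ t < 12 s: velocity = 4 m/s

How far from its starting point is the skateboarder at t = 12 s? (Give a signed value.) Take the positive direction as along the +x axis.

Net displacement equals the area under the velocity-time graph (areas below the axis count negative).
0–4 s: 3 × 4 = 12 m
4–5 s: -11 × 1 = -11 m
5–7 s: -10 × 2 = -20 m
7–9 s: -7 × 2 = -14 m
9–12 s: 4 × 3 = 12 m
Net displacement = -21 m

-21 m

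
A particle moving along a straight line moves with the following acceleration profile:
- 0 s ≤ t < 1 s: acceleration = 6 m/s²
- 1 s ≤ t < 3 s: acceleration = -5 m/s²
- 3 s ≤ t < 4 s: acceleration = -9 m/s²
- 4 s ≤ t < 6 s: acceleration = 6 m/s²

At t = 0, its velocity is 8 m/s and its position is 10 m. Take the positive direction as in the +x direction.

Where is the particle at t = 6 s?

On each constant-a segment, Δv = aΔt and Δx = v₀Δt + ½aΔt²; chain segment to segment.
0–1 s: v starts 8 m/s; Δx = 8·1 + ½·6·1² = 11 m; v ends 14 m/s.
1–3 s: v starts 14 m/s; Δx = 14·2 + ½·-5·2² = 18 m; v ends 4 m/s.
3–4 s: v starts 4 m/s; Δx = 4·1 + ½·-9·1² = -0.5 m; v ends -5 m/s.
4–6 s: v starts -5 m/s; Δx = -5·2 + ½·6·2² = 2 m; v ends 7 m/s.
x(6) = 10 + Σ Δx = 40.5 m.

40.5 m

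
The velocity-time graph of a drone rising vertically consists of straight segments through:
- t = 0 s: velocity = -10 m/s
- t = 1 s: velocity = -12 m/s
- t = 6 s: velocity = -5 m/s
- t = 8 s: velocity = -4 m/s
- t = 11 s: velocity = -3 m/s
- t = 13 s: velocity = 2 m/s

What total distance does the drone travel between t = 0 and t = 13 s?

75.6 m

Distance (not displacement) is the total path length: add the absolute areas under v-t.
0–1 s: |½(-10 + -12)(1)| = 11 m
1–6 s: |½(-12 + -5)(5)| = 42.5 m
6–8 s: |½(-5 + -4)(2)| = 9 m
8–11 s: |½(-4 + -3)(3)| = 10.5 m
11–13 s: v = 0 at t = 12.2 s; triangle areas 1.8 + 0.8 = 2.6 m
Total distance = 75.6 m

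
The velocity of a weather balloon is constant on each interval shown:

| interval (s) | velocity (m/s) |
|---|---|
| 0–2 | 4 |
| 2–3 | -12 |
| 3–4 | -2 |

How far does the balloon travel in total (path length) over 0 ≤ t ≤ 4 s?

22 m

Total distance travelled is ∫|v| dt — sum the magnitudes of each area piece.
0–2 s: |4| × 2 = 8 m
2–3 s: |-12| × 1 = 12 m
3–4 s: |-2| × 1 = 2 m
Total distance = 22 m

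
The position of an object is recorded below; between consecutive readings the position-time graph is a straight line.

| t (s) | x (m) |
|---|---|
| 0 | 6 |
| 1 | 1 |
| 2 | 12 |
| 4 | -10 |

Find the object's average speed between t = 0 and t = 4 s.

9.5 m/s

Average speed = (total path length)/(elapsed time); on a piecewise-linear x-t graph the path length is Σ|Δx|.
0–1 s: |Δx| = |1 − 6| = 5 m
1–2 s: |Δx| = |12 − 1| = 11 m
2–4 s: |Δx| = |-10 − 12| = 22 m
Total path = 38 m; average speed = 38/4 = 9.5 m/s.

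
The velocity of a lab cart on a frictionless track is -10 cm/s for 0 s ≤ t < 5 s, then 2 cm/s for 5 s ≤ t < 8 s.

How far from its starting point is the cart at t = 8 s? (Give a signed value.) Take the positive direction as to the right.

-44 cm

Net displacement equals the area under the velocity-time graph (areas below the axis count negative).
0–5 s: -10 × 5 = -50 cm
5–8 s: 2 × 3 = 6 cm
Net displacement = -44 cm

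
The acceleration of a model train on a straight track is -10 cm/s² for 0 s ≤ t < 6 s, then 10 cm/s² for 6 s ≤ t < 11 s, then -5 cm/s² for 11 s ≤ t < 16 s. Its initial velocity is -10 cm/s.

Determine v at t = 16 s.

Δv equals the area under the a-t graph; then v = v₀ + Δv.
0–6 s: -10 × 6 = -60 cm/s
6–11 s: 10 × 5 = 50 cm/s
11–16 s: -5 × 5 = -25 cm/s
Δv = -35 cm/s, so v(16) = -10 + (-35) = -45 cm/s.

-45 cm/s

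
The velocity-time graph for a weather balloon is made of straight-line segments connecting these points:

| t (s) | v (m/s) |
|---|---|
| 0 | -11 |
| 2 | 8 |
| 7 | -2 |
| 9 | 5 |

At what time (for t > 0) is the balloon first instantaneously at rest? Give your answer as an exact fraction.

v changes sign on 0–2 s (from -11 to 8); the graph is linear there, so v = 0 at t = 0 + (11)·(2 − 0)/(8 − -11) = 22/19 s.

t = 22/19 s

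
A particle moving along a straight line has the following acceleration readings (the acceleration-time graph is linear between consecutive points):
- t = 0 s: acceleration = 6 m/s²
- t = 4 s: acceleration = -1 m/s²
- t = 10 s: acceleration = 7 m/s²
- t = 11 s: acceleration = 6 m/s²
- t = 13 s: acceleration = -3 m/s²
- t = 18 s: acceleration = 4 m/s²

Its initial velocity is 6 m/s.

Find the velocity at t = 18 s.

46 m/s

Δv equals the area under the a-t graph; then v = v₀ + Δv.
0–4 s: ½(6 + -1)(4) = 10 m/s
4–10 s: ½(-1 + 7)(6) = 18 m/s
10–11 s: ½(7 + 6)(1) = 6.5 m/s
11–13 s: ½(6 + -3)(2) = 3 m/s
13–18 s: ½(-3 + 4)(5) = 2.5 m/s
Δv = 40 m/s, so v(18) = 6 + (40) = 46 m/s.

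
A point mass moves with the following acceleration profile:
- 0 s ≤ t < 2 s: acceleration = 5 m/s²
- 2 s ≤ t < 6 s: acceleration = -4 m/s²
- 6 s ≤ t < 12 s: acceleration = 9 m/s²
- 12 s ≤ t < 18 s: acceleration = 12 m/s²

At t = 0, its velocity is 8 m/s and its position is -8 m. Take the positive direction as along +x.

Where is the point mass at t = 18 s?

On each constant-a segment, Δv = aΔt and Δx = v₀Δt + ½aΔt²; chain segment to segment.
0–2 s: v starts 8 m/s; Δx = 8·2 + ½·5·2² = 26 m; v ends 18 m/s.
2–6 s: v starts 18 m/s; Δx = 18·4 + ½·-4·4² = 40 m; v ends 2 m/s.
6–12 s: v starts 2 m/s; Δx = 2·6 + ½·9·6² = 174 m; v ends 56 m/s.
12–18 s: v starts 56 m/s; Δx = 56·6 + ½·12·6² = 552 m; v ends 128 m/s.
x(18) = -8 + Σ Δx = 784 m.

784 m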